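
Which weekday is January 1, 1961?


Target: January 1, 1961
Anchor: Jan 1, 1961. With p = 1961 - 1 = 1960: (p + p//4 - p//100 + p//400) mod 7 = (1960 + 490 - 19 + 4) mod 7 = 2435 mod 7 = 6 -> Sunday (Mon=0 ... Sun=6)
Offset from anchor: 0 days
Weekday index = (6 + 0) mod 7 = 6

Sunday


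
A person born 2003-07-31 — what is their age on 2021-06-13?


Birth: 2003-07-31
Reference: 2021-06-13
Year difference: 2021 - 2003 = 18
Birthday not yet reached in 2021, subtract 1

17 years old


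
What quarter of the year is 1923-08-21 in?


Month: August (month 8)
Q1: Jan-Mar, Q2: Apr-Jun, Q3: Jul-Sep, Q4: Oct-Dec

Q3


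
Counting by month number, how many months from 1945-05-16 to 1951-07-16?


From May 1945 to July 1951
6 years * 12 = 72 months, plus 2 months = 74

74 months


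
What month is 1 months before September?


September is month 9
9 - 1 = 8

August


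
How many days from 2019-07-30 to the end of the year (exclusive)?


Day of year: 211 of 365
Remaining = 365 - 211

154 days


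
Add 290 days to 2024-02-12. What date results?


Start: 2024-02-12, add 290 days
February 2024 has 29 days: 29 - 12 = 17 days to February 29 -> 273 left
March 2024 has 31 days -> 242 left
April 2024 has 30 days -> 212 left
May 2024 has 31 days -> 181 left
June 2024 has 30 days -> 151 left
July 2024 has 31 days -> 120 left
August 2024 has 31 days -> 89 left
September 2024 has 30 days -> 59 left
October 2024 has 31 days -> 28 left
November 2024: 28 <= 30 -> lands on November 28

Result: 2024-11-28


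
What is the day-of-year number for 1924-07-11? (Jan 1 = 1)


Date: July 11, 1924
Days in months 1 through 6: 182
Plus 11 days in July

Day of year: 193


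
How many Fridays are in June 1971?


June 1971 has 30 days
Anchor: Jan 1, 1971. With p = 1971 - 1 = 1970: (p + p//4 - p//100 + p//400) mod 7 = (1970 + 492 - 19 + 4) mod 7 = 2447 mod 7 = 4 -> Friday (Mon=0 ... Sun=6)
Days before June (Jan-May): 151; June 1 index = (4 + 151) mod 7 = 1 -> Tuesday
First Friday is June 4
Fridays: 4, 11, 18, 25

4 Fridays


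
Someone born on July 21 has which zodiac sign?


Date: July 21
Conventional tropical zodiac dates: Cancer from June 21 onward; Leo starts July 23
July 21 falls within the Cancer range

Cancer


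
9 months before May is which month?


May is month 5
5 - 9 = -4; wrap: -4 + 12 = 8

August


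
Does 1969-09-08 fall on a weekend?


Anchor: Jan 1, 1969. With p = 1969 - 1 = 1968: (p + p//4 - p//100 + p//400) mod 7 = (1968 + 492 - 19 + 4) mod 7 = 2445 mod 7 = 2 -> Wednesday (Mon=0 ... Sun=6)
Day of year: 251; offset = 250
Weekday index = (2 + 250) mod 7 = 0 -> Monday
Weekend days: Saturday, Sunday

No


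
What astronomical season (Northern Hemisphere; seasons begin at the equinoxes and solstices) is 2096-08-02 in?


Date: August 2
Astronomical Summer (approx.; exact equinox/solstice day varies by year): June 21 to September 21
August 2 falls within the Summer window

Summer


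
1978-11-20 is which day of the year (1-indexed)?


Date: November 20, 1978
Days in months 1 through 10: 304
Plus 20 days in November

Day of year: 324


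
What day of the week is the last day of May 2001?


May 2001 has 31 days
Anchor: Jan 1, 2001. With p = 2001 - 1 = 2000: (p + p//4 - p//100 + p//400) mod 7 = (2000 + 500 - 20 + 5) mod 7 = 2485 mod 7 = 0 -> Monday (Mon=0 ... Sun=6)
Days before May (Jan-Apr): 120; May 1 index = (0 + 120) mod 7 = 1 -> Tuesday
Last day offset: 31 - 1 = 30 days
Weekday index = (1 + 30) mod 7 = 3

Thursday, May 31


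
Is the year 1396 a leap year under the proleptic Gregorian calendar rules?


Gregorian leap year rule: divisible by 4, but not by 100, unless also by 400.
1396 is divisible by 4 but not 100 -> leap year

Yes


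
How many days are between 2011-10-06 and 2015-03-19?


From 2011-10-06 to 2015-03-19
2011-10-06: days before October = 31 + 28 + 31 + 30 + 31 + 30 + 31 + 31 + 30 = 273 (2011 is not a leap year); day of year = 273 + 6 = 279
2015-03-19: days before March = 31 + 28 = 59 (2015 is not a leap year); day of year = 59 + 19 = 78
Rest of 2011: 365 - 279 = 86
Full years 2012 (366), 2013 (365), 2014 (365): 1096
Total = 86 + 1096 + 78 = 1260

1260 days


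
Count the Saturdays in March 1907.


March 1907 has 31 days
Anchor: Jan 1, 1907. With p = 1907 - 1 = 1906: (p + p//4 - p//100 + p//400) mod 7 = (1906 + 476 - 19 + 4) mod 7 = 2367 mod 7 = 1 -> Tuesday (Mon=0 ... Sun=6)
Days before March (Jan-Feb): 59; March 1 index = (1 + 59) mod 7 = 4 -> Friday
First Saturday is March 2
Saturdays: 2, 9, 16, 23, 30

5 Saturdays


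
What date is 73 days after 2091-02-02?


Start: 2091-02-02, add 73 days
February 2091 has 28 days: 28 - 2 = 26 days to February 28 -> 47 left
March 2091 has 31 days -> 16 left
April 2091: 16 <= 30 -> lands on April 16

Result: 2091-04-16


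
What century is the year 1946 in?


Century = (year - 1) // 100 + 1
= (1946 - 1) // 100 + 1
= 1945 // 100 + 1
= 19 + 1

20th century


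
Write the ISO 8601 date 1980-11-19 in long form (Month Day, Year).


ISO 1980-11-19 parses as year=1980, month=11, day=19
Month 11 -> November

November 19, 1980


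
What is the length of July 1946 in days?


July 1946

31 days


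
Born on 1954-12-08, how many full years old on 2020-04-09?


Birth: 1954-12-08
Reference: 2020-04-09
Year difference: 2020 - 1954 = 66
Birthday not yet reached in 2020, subtract 1

65 years old


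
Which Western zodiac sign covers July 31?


Date: July 31
Conventional tropical zodiac dates: Leo from July 23 onward; Virgo starts August 23
July 31 falls within the Leo range

Leo


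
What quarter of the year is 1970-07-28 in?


Month: July (month 7)
Q1: Jan-Mar, Q2: Apr-Jun, Q3: Jul-Sep, Q4: Oct-Dec

Q3


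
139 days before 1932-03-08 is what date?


Start: 1932-03-08, subtract 139 days
Back 8 days from March 8 reaches February 29, 1932 -> 131 left
February 1932 has 29 days -> back to January 31, 1932 -> 102 left
January 1932 has 31 days -> back to December 31, 1931 -> 71 left
December 1931 has 31 days -> back to November 30, 1931 -> 40 left
November 1931 has 30 days -> back to October 31, 1931 -> 10 left
October 1931: 31 - 10 = 21 -> lands on October 21

Result: 1931-10-21


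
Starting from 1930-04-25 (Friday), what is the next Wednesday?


Current: Friday
Target: Wednesday
Days ahead: 5

Next Wednesday: 1930-04-30


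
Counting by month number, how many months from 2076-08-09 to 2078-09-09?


From August 2076 to September 2078
2 years * 12 = 24 months, plus 1 month = 25

25 months


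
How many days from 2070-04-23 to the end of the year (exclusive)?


Day of year: 113 of 365
Remaining = 365 - 113

252 days


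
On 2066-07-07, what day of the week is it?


Date: July 7, 2066
Anchor: Jan 1, 2066. With p = 2066 - 1 = 2065: (p + p//4 - p//100 + p//400) mod 7 = (2065 + 516 - 20 + 5) mod 7 = 2566 mod 7 = 4 -> Friday (Mon=0 ... Sun=6)
Days before July (Jan-Jun): 181; offset = 181 + 7 - 1 = 187
Weekday index = (4 + 187) mod 7 = 2

Day of the week: Wednesday


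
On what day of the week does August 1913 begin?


Target: August 1, 1913
Anchor: Jan 1, 1913. With p = 1913 - 1 = 1912: (p + p//4 - p//100 + p//400) mod 7 = (1912 + 478 - 19 + 4) mod 7 = 2375 mod 7 = 2 -> Wednesday (Mon=0 ... Sun=6)
Days before August (Jan-Jul): 212 days
Weekday index = (2 + 212) mod 7 = 4

Friday


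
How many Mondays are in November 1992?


November 1992 has 30 days
Anchor: Jan 1, 1992. With p = 1992 - 1 = 1991: (p + p//4 - p//100 + p//400) mod 7 = (1991 + 497 - 19 + 4) mod 7 = 2473 mod 7 = 2 -> Wednesday (Mon=0 ... Sun=6)
Days before November (Jan-Oct): 305; November 1 index = (2 + 305) mod 7 = 6 -> Sunday
First Monday is November 2
Mondays: 2, 9, 16, 23, 30

5 Mondays


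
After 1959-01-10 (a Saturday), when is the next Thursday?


Current: Saturday
Target: Thursday
Days ahead: 5

Next Thursday: 1959-01-15


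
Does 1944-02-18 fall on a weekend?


Anchor: Jan 1, 1944. With p = 1944 - 1 = 1943: (p + p//4 - p//100 + p//400) mod 7 = (1943 + 485 - 19 + 4) mod 7 = 2413 mod 7 = 5 -> Saturday (Mon=0 ... Sun=6)
Day of year: 49; offset = 48
Weekday index = (5 + 48) mod 7 = 4 -> Friday
Weekend days: Saturday, Sunday

No


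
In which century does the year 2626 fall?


Century = (year - 1) // 100 + 1
= (2626 - 1) // 100 + 1
= 2625 // 100 + 1
= 26 + 1

27th century


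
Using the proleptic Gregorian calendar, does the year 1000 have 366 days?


Gregorian leap year rule: divisible by 4, but not by 100, unless also by 400.
1000 is divisible by 100 but not 400 -> not a leap year

No


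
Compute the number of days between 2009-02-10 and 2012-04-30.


From 2009-02-10 to 2012-04-30
2009-02-10: days before February = 31; day of year = 31 + 10 = 41
2012-04-30: days before April = 31 + 29 + 31 = 91 (2012 is a leap year); day of year = 91 + 30 = 121
Rest of 2009: 365 - 41 = 324
Full years 2010 (365), 2011 (365): 730
Total = 324 + 730 + 121 = 1175

1175 days


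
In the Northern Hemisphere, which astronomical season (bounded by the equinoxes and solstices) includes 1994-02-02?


Date: February 2
Astronomical Winter (approx.; exact equinox/solstice day varies by year): December 21 to March 19
February 2 falls within the Winter window

Winter


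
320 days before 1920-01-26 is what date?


Start: 1920-01-26, subtract 320 days
Back 26 days from January 26 reaches December 31, 1919 -> 294 left
December 1919 has 31 days -> back to November 30, 1919 -> 263 left
November 1919 has 30 days -> back to October 31, 1919 -> 233 left
October 1919 has 31 days -> back to September 30, 1919 -> 202 left
September 1919 has 30 days -> back to August 31, 1919 -> 172 left
August 1919 has 31 days -> back to July 31, 1919 -> 141 left
July 1919 has 31 days -> back to June 30, 1919 -> 110 left
June 1919 has 30 days -> back to May 31, 1919 -> 80 left
May 1919 has 31 days -> back to April 30, 1919 -> 49 left
April 1919 has 30 days -> back to March 31, 1919 -> 19 left
March 1919: 31 - 19 = 12 -> lands on March 12

Result: 1919-03-12


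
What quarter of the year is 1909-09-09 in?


Month: September (month 9)
Q1: Jan-Mar, Q2: Apr-Jun, Q3: Jul-Sep, Q4: Oct-Dec

Q3


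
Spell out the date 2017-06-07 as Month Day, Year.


ISO 2017-06-07 parses as year=2017, month=06, day=07
Month 6 -> June

June 7, 2017


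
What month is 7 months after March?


March is month 3
3 + 7 = 10

October


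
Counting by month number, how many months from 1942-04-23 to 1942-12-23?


From April 1942 to December 1942
0 years * 12 = 0 months, plus 8 months = 8

8 months


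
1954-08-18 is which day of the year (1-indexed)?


Date: August 18, 1954
Days in months 1 through 7: 212
Plus 18 days in August

Day of year: 230


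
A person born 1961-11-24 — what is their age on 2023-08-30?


Birth: 1961-11-24
Reference: 2023-08-30
Year difference: 2023 - 1961 = 62
Birthday not yet reached in 2023, subtract 1

61 years old


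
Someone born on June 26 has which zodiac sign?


Date: June 26
Conventional tropical zodiac dates: Cancer from June 21 onward; Leo starts July 23
June 26 falls within the Cancer range

Cancer


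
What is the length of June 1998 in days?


June 1998

30 days


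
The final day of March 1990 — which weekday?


March 1990 has 31 days
Anchor: Jan 1, 1990. With p = 1990 - 1 = 1989: (p + p//4 - p//100 + p//400) mod 7 = (1989 + 497 - 19 + 4) mod 7 = 2471 mod 7 = 0 -> Monday (Mon=0 ... Sun=6)
Days before March (Jan-Feb): 59; March 1 index = (0 + 59) mod 7 = 3 -> Thursday
Last day offset: 31 - 1 = 30 days
Weekday index = (3 + 30) mod 7 = 5

Saturday, March 31


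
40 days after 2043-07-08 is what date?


Start: 2043-07-08, add 40 days
July 2043 has 31 days: 31 - 8 = 23 days to July 31 -> 17 left
August 2043: 17 <= 31 -> lands on August 17

Result: 2043-08-17


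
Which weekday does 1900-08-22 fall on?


Date: August 22, 1900
Anchor: Jan 1, 1900. With p = 1900 - 1 = 1899: (p + p//4 - p//100 + p//400) mod 7 = (1899 + 474 - 18 + 4) mod 7 = 2359 mod 7 = 0 -> Monday (Mon=0 ... Sun=6)
Days before August (Jan-Jul): 212; offset = 212 + 22 - 1 = 233
Weekday index = (0 + 233) mod 7 = 2

Day of the week: Wednesday


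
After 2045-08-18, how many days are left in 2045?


Day of year: 230 of 365
Remaining = 365 - 230

135 days


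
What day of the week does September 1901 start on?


Target: September 1, 1901
Anchor: Jan 1, 1901. With p = 1901 - 1 = 1900: (p + p//4 - p//100 + p//400) mod 7 = (1900 + 475 - 19 + 4) mod 7 = 2360 mod 7 = 1 -> Tuesday (Mon=0 ... Sun=6)
Days before September (Jan-Aug): 243 days
Weekday index = (1 + 243) mod 7 = 6

Sunday


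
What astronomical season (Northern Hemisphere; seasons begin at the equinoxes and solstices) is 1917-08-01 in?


Date: August 1
Astronomical Summer (approx.; exact equinox/solstice day varies by year): June 21 to September 21
August 1 falls within the Summer window

Summer


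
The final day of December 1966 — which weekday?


December 1966 has 31 days
Anchor: Jan 1, 1966. With p = 1966 - 1 = 1965: (p + p//4 - p//100 + p//400) mod 7 = (1965 + 491 - 19 + 4) mod 7 = 2441 mod 7 = 5 -> Saturday (Mon=0 ... Sun=6)
Days before December (Jan-Nov): 334; December 1 index = (5 + 334) mod 7 = 3 -> Thursday
Last day offset: 31 - 1 = 30 days
Weekday index = (3 + 30) mod 7 = 5

Saturday, December 31


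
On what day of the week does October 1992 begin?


Target: October 1, 1992
Anchor: Jan 1, 1992. With p = 1992 - 1 = 1991: (p + p//4 - p//100 + p//400) mod 7 = (1991 + 497 - 19 + 4) mod 7 = 2473 mod 7 = 2 -> Wednesday (Mon=0 ... Sun=6)
Days before October (Jan-Sep): 274 days
Weekday index = (2 + 274) mod 7 = 3

Thursday


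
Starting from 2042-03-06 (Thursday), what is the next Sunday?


Current: Thursday
Target: Sunday
Days ahead: 3

Next Sunday: 2042-03-09


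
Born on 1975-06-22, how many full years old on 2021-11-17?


Birth: 1975-06-22
Reference: 2021-11-17
Year difference: 2021 - 1975 = 46

46 years old


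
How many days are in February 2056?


February 2056 (leap year: yes)

29 days


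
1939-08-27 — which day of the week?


Date: August 27, 1939
Anchor: Jan 1, 1939. With p = 1939 - 1 = 1938: (p + p//4 - p//100 + p//400) mod 7 = (1938 + 484 - 19 + 4) mod 7 = 2407 mod 7 = 6 -> Sunday (Mon=0 ... Sun=6)
Days before August (Jan-Jul): 212; offset = 212 + 27 - 1 = 238
Weekday index = (6 + 238) mod 7 = 6

Day of the week: Sunday


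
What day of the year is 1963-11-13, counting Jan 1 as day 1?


Date: November 13, 1963
Days in months 1 through 10: 304
Plus 13 days in November

Day of year: 317


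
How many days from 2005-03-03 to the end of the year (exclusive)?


Day of year: 62 of 365
Remaining = 365 - 62

303 days


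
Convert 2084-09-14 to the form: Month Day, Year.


ISO 2084-09-14 parses as year=2084, month=09, day=14
Month 9 -> September

September 14, 2084


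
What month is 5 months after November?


November is month 11
11 + 5 = 16; wrap: 16 - 12 = 4

April


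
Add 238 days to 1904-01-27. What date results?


Start: 1904-01-27, add 238 days
January 1904 has 31 days: 31 - 27 = 4 days to January 31 -> 234 left
February 1904 has 29 days -> 205 left
March 1904 has 31 days -> 174 left
April 1904 has 30 days -> 144 left
May 1904 has 31 days -> 113 left
June 1904 has 30 days -> 83 left
July 1904 has 31 days -> 52 left
August 1904 has 31 days -> 21 left
September 1904: 21 <= 30 -> lands on September 21

Result: 1904-09-21


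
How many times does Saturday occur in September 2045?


September 2045 has 30 days
Anchor: Jan 1, 2045. With p = 2045 - 1 = 2044: (p + p//4 - p//100 + p//400) mod 7 = (2044 + 511 - 20 + 5) mod 7 = 2540 mod 7 = 6 -> Sunday (Mon=0 ... Sun=6)
Days before September (Jan-Aug): 243; September 1 index = (6 + 243) mod 7 = 4 -> Friday
First Saturday is September 2
Saturdays: 2, 9, 16, 23, 30

5 Saturdays


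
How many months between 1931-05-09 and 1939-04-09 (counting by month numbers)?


From May 1931 to April 1939
8 years * 12 = 96 months, minus 1 month = 95

95 months


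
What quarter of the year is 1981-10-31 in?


Month: October (month 10)
Q1: Jan-Mar, Q2: Apr-Jun, Q3: Jul-Sep, Q4: Oct-Dec

Q4


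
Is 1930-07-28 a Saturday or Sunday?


Anchor: Jan 1, 1930. With p = 1930 - 1 = 1929: (p + p//4 - p//100 + p//400) mod 7 = (1929 + 482 - 19 + 4) mod 7 = 2396 mod 7 = 2 -> Wednesday (Mon=0 ... Sun=6)
Day of year: 209; offset = 208
Weekday index = (2 + 208) mod 7 = 0 -> Monday
Weekend days: Saturday, Sunday

No


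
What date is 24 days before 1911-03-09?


Start: 1911-03-09, subtract 24 days
Back 9 days from March 9 reaches February 28, 1911 -> 15 left
February 1911: 28 - 15 = 13 -> lands on February 13

Result: 1911-02-13


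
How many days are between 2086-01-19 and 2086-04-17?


From 2086-01-19 to 2086-04-17
2086-01-19: day of year = 19
2086-04-17: days before April = 31 + 28 + 31 = 90 (2086 is not a leap year); day of year = 90 + 17 = 107
Same year: 107 - 19 = 88

88 days


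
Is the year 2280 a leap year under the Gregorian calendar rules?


Gregorian leap year rule: divisible by 4, but not by 100, unless also by 400.
2280 is divisible by 4 but not 100 -> leap year

Yes


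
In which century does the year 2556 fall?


Century = (year - 1) // 100 + 1
= (2556 - 1) // 100 + 1
= 2555 // 100 + 1
= 25 + 1

26th century


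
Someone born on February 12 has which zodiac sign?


Date: February 12
Conventional tropical zodiac dates: Aquarius from January 20 onward; Pisces starts February 19
February 12 falls within the Aquarius range

Aquarius


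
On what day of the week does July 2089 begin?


Target: July 1, 2089
Anchor: Jan 1, 2089. With p = 2089 - 1 = 2088: (p + p//4 - p//100 + p//400) mod 7 = (2088 + 522 - 20 + 5) mod 7 = 2595 mod 7 = 5 -> Saturday (Mon=0 ... Sun=6)
Days before July (Jan-Jun): 181 days
Weekday index = (5 + 181) mod 7 = 4

Friday


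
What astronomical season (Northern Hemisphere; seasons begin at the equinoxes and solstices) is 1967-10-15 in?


Date: October 15
Astronomical Autumn (approx.; exact equinox/solstice day varies by year): September 22 to December 20
October 15 falls within the Autumn window

Autumn


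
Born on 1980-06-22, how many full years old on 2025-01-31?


Birth: 1980-06-22
Reference: 2025-01-31
Year difference: 2025 - 1980 = 45
Birthday not yet reached in 2025, subtract 1

44 years old


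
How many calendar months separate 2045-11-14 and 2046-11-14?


From November 2045 to November 2046
1 year * 12 = 12 months = 12

12 months


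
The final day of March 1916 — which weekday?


March 1916 has 31 days
Anchor: Jan 1, 1916. With p = 1916 - 1 = 1915: (p + p//4 - p//100 + p//400) mod 7 = (1915 + 478 - 19 + 4) mod 7 = 2378 mod 7 = 5 -> Saturday (Mon=0 ... Sun=6)
Days before March (Jan-Feb): 60; March 1 index = (5 + 60) mod 7 = 2 -> Wednesday
Last day offset: 31 - 1 = 30 days
Weekday index = (2 + 30) mod 7 = 4

Friday, March 31


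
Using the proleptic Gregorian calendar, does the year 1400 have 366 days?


Gregorian leap year rule: divisible by 4, but not by 100, unless also by 400.
1400 is divisible by 100 but not 400 -> not a leap year

No


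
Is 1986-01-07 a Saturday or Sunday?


Anchor: Jan 1, 1986. With p = 1986 - 1 = 1985: (p + p//4 - p//100 + p//400) mod 7 = (1985 + 496 - 19 + 4) mod 7 = 2466 mod 7 = 2 -> Wednesday (Mon=0 ... Sun=6)
Day of year: 7; offset = 6
Weekday index = (2 + 6) mod 7 = 1 -> Tuesday
Weekend days: Saturday, Sunday

No


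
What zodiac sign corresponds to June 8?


Date: June 8
Conventional tropical zodiac dates: Gemini from May 21 onward; Cancer starts June 21
June 8 falls within the Gemini range

Gemini


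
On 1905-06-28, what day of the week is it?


Date: June 28, 1905
Anchor: Jan 1, 1905. With p = 1905 - 1 = 1904: (p + p//4 - p//100 + p//400) mod 7 = (1904 + 476 - 19 + 4) mod 7 = 2365 mod 7 = 6 -> Sunday (Mon=0 ... Sun=6)
Days before June (Jan-May): 151; offset = 151 + 28 - 1 = 178
Weekday index = (6 + 178) mod 7 = 2

Day of the week: Wednesday


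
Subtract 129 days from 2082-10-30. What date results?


Start: 2082-10-30, subtract 129 days
Back 30 days from October 30 reaches September 30, 2082 -> 99 left
September 2082 has 30 days -> back to August 31, 2082 -> 69 left
August 2082 has 31 days -> back to July 31, 2082 -> 38 left
July 2082 has 31 days -> back to June 30, 2082 -> 7 left
June 2082: 30 - 7 = 23 -> lands on June 23

Result: 2082-06-23


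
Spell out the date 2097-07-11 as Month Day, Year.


ISO 2097-07-11 parses as year=2097, month=07, day=11
Month 7 -> July

July 11, 2097


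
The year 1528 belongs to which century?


Century = (year - 1) // 100 + 1
= (1528 - 1) // 100 + 1
= 1527 // 100 + 1
= 15 + 1

16th century


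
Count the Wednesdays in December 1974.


December 1974 has 31 days
Anchor: Jan 1, 1974. With p = 1974 - 1 = 1973: (p + p//4 - p//100 + p//400) mod 7 = (1973 + 493 - 19 + 4) mod 7 = 2451 mod 7 = 1 -> Tuesday (Mon=0 ... Sun=6)
Days before December (Jan-Nov): 334; December 1 index = (1 + 334) mod 7 = 6 -> Sunday
First Wednesday is December 4
Wednesdays: 4, 11, 18, 25

4 Wednesdays


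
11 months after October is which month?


October is month 10
10 + 11 = 21; wrap: 21 - 12 = 9

September


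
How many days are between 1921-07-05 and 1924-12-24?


From 1921-07-05 to 1924-12-24
1921-07-05: days before July = 31 + 28 + 31 + 30 + 31 + 30 = 181 (1921 is not a leap year); day of year = 181 + 5 = 186
1924-12-24: days before December = 31 + 29 + 31 + 30 + 31 + 30 + 31 + 31 + 30 + 31 + 30 = 335 (1924 is a leap year); day of year = 335 + 24 = 359
Rest of 1921: 365 - 186 = 179
Full years 1922 (365), 1923 (365): 730
Total = 179 + 730 + 359 = 1268

1268 days


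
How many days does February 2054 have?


February 2054 (leap year: no)

28 days


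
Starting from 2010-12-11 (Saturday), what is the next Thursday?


Current: Saturday
Target: Thursday
Days ahead: 5

Next Thursday: 2010-12-16


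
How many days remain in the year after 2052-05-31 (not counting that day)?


Day of year: 152 of 366
Remaining = 366 - 152

214 days


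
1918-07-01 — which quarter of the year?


Month: July (month 7)
Q1: Jan-Mar, Q2: Apr-Jun, Q3: Jul-Sep, Q4: Oct-Dec

Q3


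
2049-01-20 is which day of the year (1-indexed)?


Date: January 20, 2049
No months before January
Plus 20 days in January

Day of year: 20


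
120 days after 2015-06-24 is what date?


Start: 2015-06-24, add 120 days
June 2015 has 30 days: 30 - 24 = 6 days to June 30 -> 114 left
July 2015 has 31 days -> 83 left
August 2015 has 31 days -> 52 left
September 2015 has 30 days -> 22 left
October 2015: 22 <= 31 -> lands on October 22

Result: 2015-10-22


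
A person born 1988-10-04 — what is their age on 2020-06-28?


Birth: 1988-10-04
Reference: 2020-06-28
Year difference: 2020 - 1988 = 32
Birthday not yet reached in 2020, subtract 1

31 years old


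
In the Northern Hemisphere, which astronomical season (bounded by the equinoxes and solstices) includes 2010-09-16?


Date: September 16
Astronomical Summer (approx.; exact equinox/solstice day varies by year): June 21 to September 21
September 16 falls within the Summer window

Summer


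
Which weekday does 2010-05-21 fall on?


Date: May 21, 2010
Anchor: Jan 1, 2010. With p = 2010 - 1 = 2009: (p + p//4 - p//100 + p//400) mod 7 = (2009 + 502 - 20 + 5) mod 7 = 2496 mod 7 = 4 -> Friday (Mon=0 ... Sun=6)
Days before May (Jan-Apr): 120; offset = 120 + 21 - 1 = 140
Weekday index = (4 + 140) mod 7 = 4

Day of the week: Friday


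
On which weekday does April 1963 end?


April 1963 has 30 days
Anchor: Jan 1, 1963. With p = 1963 - 1 = 1962: (p + p//4 - p//100 + p//400) mod 7 = (1962 + 490 - 19 + 4) mod 7 = 2437 mod 7 = 1 -> Tuesday (Mon=0 ... Sun=6)
Days before April (Jan-Mar): 90; April 1 index = (1 + 90) mod 7 = 0 -> Monday
Last day offset: 30 - 1 = 29 days
Weekday index = (0 + 29) mod 7 = 1

Tuesday, April 30


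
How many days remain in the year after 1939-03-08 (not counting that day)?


Day of year: 67 of 365
Remaining = 365 - 67

298 days


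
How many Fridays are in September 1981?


September 1981 has 30 days
Anchor: Jan 1, 1981. With p = 1981 - 1 = 1980: (p + p//4 - p//100 + p//400) mod 7 = (1980 + 495 - 19 + 4) mod 7 = 2460 mod 7 = 3 -> Thursday (Mon=0 ... Sun=6)
Days before September (Jan-Aug): 243; September 1 index = (3 + 243) mod 7 = 1 -> Tuesday
First Friday is September 4
Fridays: 4, 11, 18, 25

4 Fridays


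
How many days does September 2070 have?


September 2070

30 days


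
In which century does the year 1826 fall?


Century = (year - 1) // 100 + 1
= (1826 - 1) // 100 + 1
= 1825 // 100 + 1
= 18 + 1

19th century


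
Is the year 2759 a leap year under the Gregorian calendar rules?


Gregorian leap year rule: divisible by 4, but not by 100, unless also by 400.
2759 is not divisible by 4 -> not a leap year

No


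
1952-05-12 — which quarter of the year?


Month: May (month 5)
Q1: Jan-Mar, Q2: Apr-Jun, Q3: Jul-Sep, Q4: Oct-Dec

Q2


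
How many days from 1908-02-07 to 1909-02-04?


From 1908-02-07 to 1909-02-04
1908-02-07: days before February = 31; day of year = 31 + 7 = 38
1909-02-04: days before February = 31; day of year = 31 + 4 = 35
Rest of 1908: 366 - 38 = 328
Total = 328 + 35 = 363

363 days


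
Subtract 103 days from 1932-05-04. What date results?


Start: 1932-05-04, subtract 103 days
Back 4 days from May 4 reaches April 30, 1932 -> 99 left
April 1932 has 30 days -> back to March 31, 1932 -> 69 left
March 1932 has 31 days -> back to February 29, 1932 -> 38 left
February 1932 has 29 days -> back to January 31, 1932 -> 9 left
January 1932: 31 - 9 = 22 -> lands on January 22

Result: 1932-01-22


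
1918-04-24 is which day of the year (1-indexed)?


Date: April 24, 1918
Days in months 1 through 3: 90
Plus 24 days in April

Day of year: 114


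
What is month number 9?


Month 9 of 12

September


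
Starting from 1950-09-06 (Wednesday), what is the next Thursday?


Current: Wednesday
Target: Thursday
Days ahead: 1

Next Thursday: 1950-09-07


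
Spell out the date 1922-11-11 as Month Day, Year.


ISO 1922-11-11 parses as year=1922, month=11, day=11
Month 11 -> November

November 11, 1922


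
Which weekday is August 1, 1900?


Target: August 1, 1900
Anchor: Jan 1, 1900. With p = 1900 - 1 = 1899: (p + p//4 - p//100 + p//400) mod 7 = (1899 + 474 - 18 + 4) mod 7 = 2359 mod 7 = 0 -> Monday (Mon=0 ... Sun=6)
Days before August (Jan-Jul): 212 days
Weekday index = (0 + 212) mod 7 = 2

Wednesday


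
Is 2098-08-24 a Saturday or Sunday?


Anchor: Jan 1, 2098. With p = 2098 - 1 = 2097: (p + p//4 - p//100 + p//400) mod 7 = (2097 + 524 - 20 + 5) mod 7 = 2606 mod 7 = 2 -> Wednesday (Mon=0 ... Sun=6)
Day of year: 236; offset = 235
Weekday index = (2 + 235) mod 7 = 6 -> Sunday
Weekend days: Saturday, Sunday

Yes


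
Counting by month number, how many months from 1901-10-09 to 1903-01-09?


From October 1901 to January 1903
2 years * 12 = 24 months, minus 9 months = 15

15 months


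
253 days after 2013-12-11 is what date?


Start: 2013-12-11, add 253 days
December 2013 has 31 days: 31 - 11 = 20 days to December 31 -> 233 left
January 2014 has 31 days -> 202 left
February 2014 has 28 days -> 174 left
March 2014 has 31 days -> 143 left
April 2014 has 30 days -> 113 left
May 2014 has 31 days -> 82 left
June 2014 has 30 days -> 52 left
July 2014 has 31 days -> 21 left
August 2014: 21 <= 31 -> lands on August 21

Result: 2014-08-21


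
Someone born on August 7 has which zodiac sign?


Date: August 7
Conventional tropical zodiac dates: Leo from July 23 onward; Virgo starts August 23
August 7 falls within the Leo range

Leo


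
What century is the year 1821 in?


Century = (year - 1) // 100 + 1
= (1821 - 1) // 100 + 1
= 1820 // 100 + 1
= 18 + 1

19th century


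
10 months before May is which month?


May is month 5
5 - 10 = -5; wrap: -5 + 12 = 7

July


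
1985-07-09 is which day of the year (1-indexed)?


Date: July 9, 1985
Days in months 1 through 6: 181
Plus 9 days in July

Day of year: 190


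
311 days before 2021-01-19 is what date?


Start: 2021-01-19, subtract 311 days
Back 19 days from January 19 reaches December 31, 2020 -> 292 left
December 2020 has 31 days -> back to November 30, 2020 -> 261 left
November 2020 has 30 days -> back to October 31, 2020 -> 231 left
October 2020 has 31 days -> back to September 30, 2020 -> 200 left
September 2020 has 30 days -> back to August 31, 2020 -> 170 left
August 2020 has 31 days -> back to July 31, 2020 -> 139 left
July 2020 has 31 days -> back to June 30, 2020 -> 108 left
June 2020 has 30 days -> back to May 31, 2020 -> 78 left
May 2020 has 31 days -> back to April 30, 2020 -> 47 left
April 2020 has 30 days -> back to March 31, 2020 -> 17 left
March 2020: 31 - 17 = 14 -> lands on March 14

Result: 2020-03-14


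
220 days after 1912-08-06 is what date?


Start: 1912-08-06, add 220 days
August 1912 has 31 days: 31 - 6 = 25 days to August 31 -> 195 left
September 1912 has 30 days -> 165 left
October 1912 has 31 days -> 134 left
November 1912 has 30 days -> 104 left
December 1912 has 31 days -> 73 left
January 1913 has 31 days -> 42 left
February 1913 has 28 days -> 14 left
March 1913: 14 <= 31 -> lands on March 14

Result: 1913-03-14


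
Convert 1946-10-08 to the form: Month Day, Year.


ISO 1946-10-08 parses as year=1946, month=10, day=08
Month 10 -> October

October 8, 1946


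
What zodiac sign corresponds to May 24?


Date: May 24
Conventional tropical zodiac dates: Gemini from May 21 onward; Cancer starts June 21
May 24 falls within the Gemini range

Gemini


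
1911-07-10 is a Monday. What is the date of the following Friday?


Current: Monday
Target: Friday
Days ahead: 4

Next Friday: 1911-07-14


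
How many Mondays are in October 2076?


October 2076 has 31 days
Anchor: Jan 1, 2076. With p = 2076 - 1 = 2075: (p + p//4 - p//100 + p//400) mod 7 = (2075 + 518 - 20 + 5) mod 7 = 2578 mod 7 = 2 -> Wednesday (Mon=0 ... Sun=6)
Days before October (Jan-Sep): 274; October 1 index = (2 + 274) mod 7 = 3 -> Thursday
First Monday is October 5
Mondays: 5, 12, 19, 26

4 Mondays


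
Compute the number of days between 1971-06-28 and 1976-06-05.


From 1971-06-28 to 1976-06-05
1971-06-28: days before June = 31 + 28 + 31 + 30 + 31 = 151 (1971 is not a leap year); day of year = 151 + 28 = 179
1976-06-05: days before June = 31 + 29 + 31 + 30 + 31 = 152 (1976 is a leap year); day of year = 152 + 5 = 157
Rest of 1971: 365 - 179 = 186
Full years 1972 (366), 1973 (365), 1974 (365), 1975 (365): 1461
Total = 186 + 1461 + 157 = 1804

1804 days


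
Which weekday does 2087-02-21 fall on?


Date: February 21, 2087
Anchor: Jan 1, 2087. With p = 2087 - 1 = 2086: (p + p//4 - p//100 + p//400) mod 7 = (2086 + 521 - 20 + 5) mod 7 = 2592 mod 7 = 2 -> Wednesday (Mon=0 ... Sun=6)
Days before February (Jan): 31; offset = 31 + 21 - 1 = 51
Weekday index = (2 + 51) mod 7 = 4

Day of the week: Friday


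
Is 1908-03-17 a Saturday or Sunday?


Anchor: Jan 1, 1908. With p = 1908 - 1 = 1907: (p + p//4 - p//100 + p//400) mod 7 = (1907 + 476 - 19 + 4) mod 7 = 2368 mod 7 = 2 -> Wednesday (Mon=0 ... Sun=6)
Day of year: 77; offset = 76
Weekday index = (2 + 76) mod 7 = 1 -> Tuesday
Weekend days: Saturday, Sunday

No


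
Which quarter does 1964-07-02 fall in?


Month: July (month 7)
Q1: Jan-Mar, Q2: Apr-Jun, Q3: Jul-Sep, Q4: Oct-Dec

Q3


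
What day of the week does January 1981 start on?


Target: January 1, 1981
Anchor: Jan 1, 1981. With p = 1981 - 1 = 1980: (p + p//4 - p//100 + p//400) mod 7 = (1980 + 495 - 19 + 4) mod 7 = 2460 mod 7 = 3 -> Thursday (Mon=0 ... Sun=6)
Offset from anchor: 0 days
Weekday index = (3 + 0) mod 7 = 3

Thursday


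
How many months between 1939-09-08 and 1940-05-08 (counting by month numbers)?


From September 1939 to May 1940
1 year * 12 = 12 months, minus 4 months = 8

8 months


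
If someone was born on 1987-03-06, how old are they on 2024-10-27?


Birth: 1987-03-06
Reference: 2024-10-27
Year difference: 2024 - 1987 = 37

37 years old


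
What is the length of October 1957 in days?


October 1957

31 days


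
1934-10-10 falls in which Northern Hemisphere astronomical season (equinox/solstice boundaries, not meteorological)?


Date: October 10
Astronomical Autumn (approx.; exact equinox/solstice day varies by year): September 22 to December 20
October 10 falls within the Autumn window

Autumn


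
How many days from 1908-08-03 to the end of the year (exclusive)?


Day of year: 216 of 366
Remaining = 366 - 216

150 days


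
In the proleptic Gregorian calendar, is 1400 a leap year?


Gregorian leap year rule: divisible by 4, but not by 100, unless also by 400.
1400 is divisible by 100 but not 400 -> not a leap year

No


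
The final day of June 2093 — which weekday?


June 2093 has 30 days
Anchor: Jan 1, 2093. With p = 2093 - 1 = 2092: (p + p//4 - p//100 + p//400) mod 7 = (2092 + 523 - 20 + 5) mod 7 = 2600 mod 7 = 3 -> Thursday (Mon=0 ... Sun=6)
Days before June (Jan-May): 151; June 1 index = (3 + 151) mod 7 = 0 -> Monday
Last day offset: 30 - 1 = 29 days
Weekday index = (0 + 29) mod 7 = 1

Tuesday, June 30


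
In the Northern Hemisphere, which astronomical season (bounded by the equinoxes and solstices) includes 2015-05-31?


Date: May 31
Astronomical Spring (approx.; exact equinox/solstice day varies by year): March 20 to June 20
May 31 falls within the Spring window

Spring


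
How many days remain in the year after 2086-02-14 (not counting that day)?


Day of year: 45 of 365
Remaining = 365 - 45

320 days


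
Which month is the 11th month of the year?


Month 11 of 12

November


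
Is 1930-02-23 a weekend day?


Anchor: Jan 1, 1930. With p = 1930 - 1 = 1929: (p + p//4 - p//100 + p//400) mod 7 = (1929 + 482 - 19 + 4) mod 7 = 2396 mod 7 = 2 -> Wednesday (Mon=0 ... Sun=6)
Day of year: 54; offset = 53
Weekday index = (2 + 53) mod 7 = 6 -> Sunday
Weekend days: Saturday, Sunday

Yes


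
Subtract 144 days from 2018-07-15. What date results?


Start: 2018-07-15, subtract 144 days
Back 15 days from July 15 reaches June 30, 2018 -> 129 left
June 2018 has 30 days -> back to May 31, 2018 -> 99 left
May 2018 has 31 days -> back to April 30, 2018 -> 68 left
April 2018 has 30 days -> back to March 31, 2018 -> 38 left
March 2018 has 31 days -> back to February 28, 2018 -> 7 left
February 2018: 28 - 7 = 21 -> lands on February 21

Result: 2018-02-21


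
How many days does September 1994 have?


September 1994

30 days


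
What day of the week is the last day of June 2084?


June 2084 has 30 days
Anchor: Jan 1, 2084. With p = 2084 - 1 = 2083: (p + p//4 - p//100 + p//400) mod 7 = (2083 + 520 - 20 + 5) mod 7 = 2588 mod 7 = 5 -> Saturday (Mon=0 ... Sun=6)
Days before June (Jan-May): 152; June 1 index = (5 + 152) mod 7 = 3 -> Thursday
Last day offset: 30 - 1 = 29 days
Weekday index = (3 + 29) mod 7 = 4

Friday, June 30


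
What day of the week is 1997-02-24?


Date: February 24, 1997
Anchor: Jan 1, 1997. With p = 1997 - 1 = 1996: (p + p//4 - p//100 + p//400) mod 7 = (1996 + 499 - 19 + 4) mod 7 = 2480 mod 7 = 2 -> Wednesday (Mon=0 ... Sun=6)
Days before February (Jan): 31; offset = 31 + 24 - 1 = 54
Weekday index = (2 + 54) mod 7 = 0

Day of the week: Monday


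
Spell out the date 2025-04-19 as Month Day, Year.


ISO 2025-04-19 parses as year=2025, month=04, day=19
Month 4 -> April

April 19, 2025


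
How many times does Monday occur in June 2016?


June 2016 has 30 days
Anchor: Jan 1, 2016. With p = 2016 - 1 = 2015: (p + p//4 - p//100 + p//400) mod 7 = (2015 + 503 - 20 + 5) mod 7 = 2503 mod 7 = 4 -> Friday (Mon=0 ... Sun=6)
Days before June (Jan-May): 152; June 1 index = (4 + 152) mod 7 = 2 -> Wednesday
First Monday is June 6
Mondays: 6, 13, 20, 27

4 Mondays


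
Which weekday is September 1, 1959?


Target: September 1, 1959
Anchor: Jan 1, 1959. With p = 1959 - 1 = 1958: (p + p//4 - p//100 + p//400) mod 7 = (1958 + 489 - 19 + 4) mod 7 = 2432 mod 7 = 3 -> Thursday (Mon=0 ... Sun=6)
Days before September (Jan-Aug): 243 days
Weekday index = (3 + 243) mod 7 = 1

Tuesday


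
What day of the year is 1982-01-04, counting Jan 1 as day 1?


Date: January 4, 1982
No months before January
Plus 4 days in January

Day of year: 4


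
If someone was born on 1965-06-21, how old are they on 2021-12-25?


Birth: 1965-06-21
Reference: 2021-12-25
Year difference: 2021 - 1965 = 56

56 years old


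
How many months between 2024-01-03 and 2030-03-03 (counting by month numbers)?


From January 2024 to March 2030
6 years * 12 = 72 months, plus 2 months = 74

74 months


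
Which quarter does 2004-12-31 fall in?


Month: December (month 12)
Q1: Jan-Mar, Q2: Apr-Jun, Q3: Jul-Sep, Q4: Oct-Dec

Q4


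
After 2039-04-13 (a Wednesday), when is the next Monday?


Current: Wednesday
Target: Monday
Days ahead: 5

Next Monday: 2039-04-18


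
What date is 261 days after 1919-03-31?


Start: 1919-03-31, add 261 days
March 31 is the last day of March 1919 -> 261 left
April 1919 has 30 days -> 231 left
May 1919 has 31 days -> 200 left
June 1919 has 30 days -> 170 left
July 1919 has 31 days -> 139 left
August 1919 has 31 days -> 108 left
September 1919 has 30 days -> 78 left
October 1919 has 31 days -> 47 left
November 1919 has 30 days -> 17 left
December 1919: 17 <= 31 -> lands on December 17

Result: 1919-12-17


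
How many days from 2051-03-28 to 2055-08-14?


From 2051-03-28 to 2055-08-14
2051-03-28: days before March = 31 + 28 = 59 (2051 is not a leap year); day of year = 59 + 28 = 87
2055-08-14: days before August = 31 + 28 + 31 + 30 + 31 + 30 + 31 = 212 (2055 is not a leap year); day of year = 212 + 14 = 226
Rest of 2051: 365 - 87 = 278
Full years 2052 (366), 2053 (365), 2054 (365): 1096
Total = 278 + 1096 + 226 = 1600

1600 days


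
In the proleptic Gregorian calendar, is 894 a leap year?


Gregorian leap year rule: divisible by 4, but not by 100, unless also by 400.
894 is not divisible by 4 -> not a leap year

No


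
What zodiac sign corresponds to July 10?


Date: July 10
Conventional tropical zodiac dates: Cancer from June 21 onward; Leo starts July 23
July 10 falls within the Cancer range

Cancer


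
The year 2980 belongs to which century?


Century = (year - 1) // 100 + 1
= (2980 - 1) // 100 + 1
= 2979 // 100 + 1
= 29 + 1

30th century


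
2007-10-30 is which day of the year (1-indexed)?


Date: October 30, 2007
Days in months 1 through 9: 273
Plus 30 days in October

Day of year: 303


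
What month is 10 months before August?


August is month 8
8 - 10 = -2; wrap: -2 + 12 = 10

October


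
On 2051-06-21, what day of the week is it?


Date: June 21, 2051
Anchor: Jan 1, 2051. With p = 2051 - 1 = 2050: (p + p//4 - p//100 + p//400) mod 7 = (2050 + 512 - 20 + 5) mod 7 = 2547 mod 7 = 6 -> Sunday (Mon=0 ... Sun=6)
Days before June (Jan-May): 151; offset = 151 + 21 - 1 = 171
Weekday index = (6 + 171) mod 7 = 2

Day of the week: Wednesday


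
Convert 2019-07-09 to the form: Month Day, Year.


ISO 2019-07-09 parses as year=2019, month=07, day=09
Month 7 -> July

July 9, 2019


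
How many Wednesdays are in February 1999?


February 1999 has 28 days
Anchor: Jan 1, 1999. With p = 1999 - 1 = 1998: (p + p//4 - p//100 + p//400) mod 7 = (1998 + 499 - 19 + 4) mod 7 = 2482 mod 7 = 4 -> Friday (Mon=0 ... Sun=6)
Days before February (Jan): 31; February 1 index = (4 + 31) mod 7 = 0 -> Monday
First Wednesday is February 3
Wednesdays: 3, 10, 17, 24

4 Wednesdays
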